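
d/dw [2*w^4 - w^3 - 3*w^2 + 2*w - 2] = 8*w^3 - 3*w^2 - 6*w + 2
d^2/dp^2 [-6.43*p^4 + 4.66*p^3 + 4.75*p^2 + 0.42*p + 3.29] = -77.16*p^2 + 27.96*p + 9.5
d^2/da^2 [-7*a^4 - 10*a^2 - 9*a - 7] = -84*a^2 - 20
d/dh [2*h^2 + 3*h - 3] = 4*h + 3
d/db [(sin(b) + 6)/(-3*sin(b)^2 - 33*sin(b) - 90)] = cos(b)/(3*(sin(b) + 5)^2)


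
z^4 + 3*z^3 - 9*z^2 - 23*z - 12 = (z - 3)*(z + 1)^2*(z + 4)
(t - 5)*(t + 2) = t^2 - 3*t - 10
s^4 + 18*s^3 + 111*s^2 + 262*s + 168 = (s + 1)*(s + 4)*(s + 6)*(s + 7)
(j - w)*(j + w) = j^2 - w^2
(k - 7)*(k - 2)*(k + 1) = k^3 - 8*k^2 + 5*k + 14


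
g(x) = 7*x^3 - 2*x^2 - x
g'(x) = 21*x^2 - 4*x - 1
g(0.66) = 0.48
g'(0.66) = 5.51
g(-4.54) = -691.72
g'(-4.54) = 450.00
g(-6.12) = -1673.34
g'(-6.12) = 810.02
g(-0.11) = 0.08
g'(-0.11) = -0.31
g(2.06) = 50.65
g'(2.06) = 79.88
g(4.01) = 415.20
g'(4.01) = 320.64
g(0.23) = -0.25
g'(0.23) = -0.81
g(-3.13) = -231.11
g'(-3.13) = 217.25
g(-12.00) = -12372.00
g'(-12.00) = 3071.00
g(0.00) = 0.00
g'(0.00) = -1.00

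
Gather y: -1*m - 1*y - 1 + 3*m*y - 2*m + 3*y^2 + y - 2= 3*m*y - 3*m + 3*y^2 - 3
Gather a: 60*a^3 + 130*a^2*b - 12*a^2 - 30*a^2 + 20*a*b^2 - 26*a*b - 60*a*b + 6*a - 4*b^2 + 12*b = 60*a^3 + a^2*(130*b - 42) + a*(20*b^2 - 86*b + 6) - 4*b^2 + 12*b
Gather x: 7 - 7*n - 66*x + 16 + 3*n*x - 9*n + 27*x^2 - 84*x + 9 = -16*n + 27*x^2 + x*(3*n - 150) + 32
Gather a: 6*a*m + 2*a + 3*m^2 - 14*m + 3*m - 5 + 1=a*(6*m + 2) + 3*m^2 - 11*m - 4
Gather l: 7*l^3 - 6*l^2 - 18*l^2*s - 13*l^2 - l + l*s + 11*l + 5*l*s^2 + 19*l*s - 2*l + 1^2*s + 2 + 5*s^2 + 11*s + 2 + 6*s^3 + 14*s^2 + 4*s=7*l^3 + l^2*(-18*s - 19) + l*(5*s^2 + 20*s + 8) + 6*s^3 + 19*s^2 + 16*s + 4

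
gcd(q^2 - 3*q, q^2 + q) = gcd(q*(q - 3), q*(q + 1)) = q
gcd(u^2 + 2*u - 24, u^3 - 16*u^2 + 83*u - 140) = u - 4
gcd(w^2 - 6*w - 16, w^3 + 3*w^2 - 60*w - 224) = w - 8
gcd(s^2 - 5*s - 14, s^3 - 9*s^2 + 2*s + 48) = s + 2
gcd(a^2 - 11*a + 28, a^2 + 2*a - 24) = a - 4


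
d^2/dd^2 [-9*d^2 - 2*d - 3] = -18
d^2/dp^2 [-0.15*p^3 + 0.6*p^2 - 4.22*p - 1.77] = 1.2 - 0.9*p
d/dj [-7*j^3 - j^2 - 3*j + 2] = -21*j^2 - 2*j - 3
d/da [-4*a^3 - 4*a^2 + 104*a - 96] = -12*a^2 - 8*a + 104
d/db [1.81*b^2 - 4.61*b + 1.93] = 3.62*b - 4.61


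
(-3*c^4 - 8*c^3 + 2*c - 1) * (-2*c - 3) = 6*c^5 + 25*c^4 + 24*c^3 - 4*c^2 - 4*c + 3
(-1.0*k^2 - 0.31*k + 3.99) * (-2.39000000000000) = 2.39*k^2 + 0.7409*k - 9.5361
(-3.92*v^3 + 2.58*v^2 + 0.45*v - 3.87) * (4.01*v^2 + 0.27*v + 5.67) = -15.7192*v^5 + 9.2874*v^4 - 19.7253*v^3 - 0.768599999999999*v^2 + 1.5066*v - 21.9429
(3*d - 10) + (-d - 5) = 2*d - 15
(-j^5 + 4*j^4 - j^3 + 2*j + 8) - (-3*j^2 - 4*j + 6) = -j^5 + 4*j^4 - j^3 + 3*j^2 + 6*j + 2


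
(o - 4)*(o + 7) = o^2 + 3*o - 28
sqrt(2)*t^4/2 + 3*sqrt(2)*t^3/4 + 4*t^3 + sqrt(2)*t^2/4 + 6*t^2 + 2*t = t*(t + 1/2)*(t + 4*sqrt(2))*(sqrt(2)*t/2 + sqrt(2)/2)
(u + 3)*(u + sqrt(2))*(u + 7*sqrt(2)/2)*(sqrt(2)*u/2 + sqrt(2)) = sqrt(2)*u^4/2 + 5*sqrt(2)*u^3/2 + 9*u^3/2 + 13*sqrt(2)*u^2/2 + 45*u^2/2 + 35*sqrt(2)*u/2 + 27*u + 21*sqrt(2)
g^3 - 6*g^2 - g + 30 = (g - 5)*(g - 3)*(g + 2)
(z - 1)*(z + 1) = z^2 - 1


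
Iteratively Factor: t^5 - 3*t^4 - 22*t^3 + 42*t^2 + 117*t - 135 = (t + 3)*(t^4 - 6*t^3 - 4*t^2 + 54*t - 45) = (t + 3)^2*(t^3 - 9*t^2 + 23*t - 15) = (t - 5)*(t + 3)^2*(t^2 - 4*t + 3) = (t - 5)*(t - 3)*(t + 3)^2*(t - 1)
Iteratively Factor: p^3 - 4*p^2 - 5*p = (p + 1)*(p^2 - 5*p) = (p - 5)*(p + 1)*(p)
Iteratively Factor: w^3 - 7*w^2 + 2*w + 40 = (w + 2)*(w^2 - 9*w + 20) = (w - 4)*(w + 2)*(w - 5)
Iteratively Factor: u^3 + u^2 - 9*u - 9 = (u + 1)*(u^2 - 9) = (u - 3)*(u + 1)*(u + 3)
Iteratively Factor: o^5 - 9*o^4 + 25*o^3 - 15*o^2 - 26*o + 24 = (o - 1)*(o^4 - 8*o^3 + 17*o^2 + 2*o - 24) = (o - 3)*(o - 1)*(o^3 - 5*o^2 + 2*o + 8) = (o - 4)*(o - 3)*(o - 1)*(o^2 - o - 2) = (o - 4)*(o - 3)*(o - 1)*(o + 1)*(o - 2)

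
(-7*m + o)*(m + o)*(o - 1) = -7*m^2*o + 7*m^2 - 6*m*o^2 + 6*m*o + o^3 - o^2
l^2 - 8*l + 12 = (l - 6)*(l - 2)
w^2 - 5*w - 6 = (w - 6)*(w + 1)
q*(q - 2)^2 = q^3 - 4*q^2 + 4*q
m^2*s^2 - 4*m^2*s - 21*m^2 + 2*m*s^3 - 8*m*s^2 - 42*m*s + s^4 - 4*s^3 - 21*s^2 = (m + s)^2*(s - 7)*(s + 3)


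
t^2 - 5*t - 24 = (t - 8)*(t + 3)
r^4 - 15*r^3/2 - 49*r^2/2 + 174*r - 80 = (r - 8)*(r - 4)*(r - 1/2)*(r + 5)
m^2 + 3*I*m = m*(m + 3*I)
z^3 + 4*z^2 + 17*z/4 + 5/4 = (z + 1/2)*(z + 1)*(z + 5/2)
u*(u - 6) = u^2 - 6*u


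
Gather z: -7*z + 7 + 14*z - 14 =7*z - 7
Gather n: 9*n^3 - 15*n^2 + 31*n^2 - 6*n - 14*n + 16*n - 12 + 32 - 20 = 9*n^3 + 16*n^2 - 4*n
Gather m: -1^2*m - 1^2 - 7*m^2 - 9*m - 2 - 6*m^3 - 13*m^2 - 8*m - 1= -6*m^3 - 20*m^2 - 18*m - 4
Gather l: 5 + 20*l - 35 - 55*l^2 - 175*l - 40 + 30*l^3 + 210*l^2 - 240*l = 30*l^3 + 155*l^2 - 395*l - 70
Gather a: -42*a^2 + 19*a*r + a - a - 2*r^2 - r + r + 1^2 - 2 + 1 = -42*a^2 + 19*a*r - 2*r^2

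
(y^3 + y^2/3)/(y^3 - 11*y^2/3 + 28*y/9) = 3*y*(3*y + 1)/(9*y^2 - 33*y + 28)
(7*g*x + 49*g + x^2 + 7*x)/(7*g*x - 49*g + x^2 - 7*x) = (x + 7)/(x - 7)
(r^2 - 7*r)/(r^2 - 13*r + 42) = r/(r - 6)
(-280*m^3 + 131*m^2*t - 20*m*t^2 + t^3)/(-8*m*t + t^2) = 35*m^2/t - 12*m + t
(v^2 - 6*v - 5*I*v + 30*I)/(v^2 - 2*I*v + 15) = (v - 6)/(v + 3*I)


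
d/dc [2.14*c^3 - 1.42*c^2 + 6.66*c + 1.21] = 6.42*c^2 - 2.84*c + 6.66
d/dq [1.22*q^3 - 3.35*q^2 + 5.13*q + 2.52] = 3.66*q^2 - 6.7*q + 5.13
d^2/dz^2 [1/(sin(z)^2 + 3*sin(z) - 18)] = (-4*sin(z)^4 - 9*sin(z)^3 - 75*sin(z)^2 - 36*sin(z) + 54)/(sin(z)^2 + 3*sin(z) - 18)^3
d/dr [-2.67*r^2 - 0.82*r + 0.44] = -5.34*r - 0.82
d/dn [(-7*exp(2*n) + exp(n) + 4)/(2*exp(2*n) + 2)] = (-exp(2*n) - 22*exp(n) + 1)*exp(n)/(2*(exp(4*n) + 2*exp(2*n) + 1))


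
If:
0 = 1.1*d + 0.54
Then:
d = -0.49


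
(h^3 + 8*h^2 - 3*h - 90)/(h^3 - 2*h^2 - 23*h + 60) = (h + 6)/(h - 4)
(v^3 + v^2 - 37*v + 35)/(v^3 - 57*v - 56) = (v^2 - 6*v + 5)/(v^2 - 7*v - 8)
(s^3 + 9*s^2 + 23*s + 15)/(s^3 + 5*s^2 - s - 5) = (s + 3)/(s - 1)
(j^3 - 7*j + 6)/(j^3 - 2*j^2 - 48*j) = (-j^3 + 7*j - 6)/(j*(-j^2 + 2*j + 48))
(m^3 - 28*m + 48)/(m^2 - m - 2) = (m^2 + 2*m - 24)/(m + 1)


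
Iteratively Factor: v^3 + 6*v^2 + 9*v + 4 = (v + 1)*(v^2 + 5*v + 4) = (v + 1)^2*(v + 4)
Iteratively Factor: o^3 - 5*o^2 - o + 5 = (o + 1)*(o^2 - 6*o + 5) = (o - 1)*(o + 1)*(o - 5)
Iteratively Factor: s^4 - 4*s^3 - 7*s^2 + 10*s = (s)*(s^3 - 4*s^2 - 7*s + 10) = s*(s + 2)*(s^2 - 6*s + 5) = s*(s - 1)*(s + 2)*(s - 5)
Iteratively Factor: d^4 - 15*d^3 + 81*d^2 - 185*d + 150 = (d - 5)*(d^3 - 10*d^2 + 31*d - 30) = (d - 5)*(d - 2)*(d^2 - 8*d + 15) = (d - 5)^2*(d - 2)*(d - 3)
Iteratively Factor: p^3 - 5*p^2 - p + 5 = (p + 1)*(p^2 - 6*p + 5) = (p - 5)*(p + 1)*(p - 1)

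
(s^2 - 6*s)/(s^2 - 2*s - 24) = s/(s + 4)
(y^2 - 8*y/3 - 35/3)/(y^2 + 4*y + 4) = (3*y^2 - 8*y - 35)/(3*(y^2 + 4*y + 4))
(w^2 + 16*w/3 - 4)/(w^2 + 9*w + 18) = (w - 2/3)/(w + 3)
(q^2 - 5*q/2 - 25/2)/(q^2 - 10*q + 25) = (q + 5/2)/(q - 5)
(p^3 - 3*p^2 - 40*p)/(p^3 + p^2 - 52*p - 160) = p/(p + 4)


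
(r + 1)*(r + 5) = r^2 + 6*r + 5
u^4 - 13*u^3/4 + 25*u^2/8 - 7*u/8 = u*(u - 7/4)*(u - 1)*(u - 1/2)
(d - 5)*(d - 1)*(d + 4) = d^3 - 2*d^2 - 19*d + 20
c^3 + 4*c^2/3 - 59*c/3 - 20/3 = (c - 4)*(c + 1/3)*(c + 5)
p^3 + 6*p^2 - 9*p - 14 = (p - 2)*(p + 1)*(p + 7)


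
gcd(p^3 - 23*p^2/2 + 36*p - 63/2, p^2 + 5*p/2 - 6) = p - 3/2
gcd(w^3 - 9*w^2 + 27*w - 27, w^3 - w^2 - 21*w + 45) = w^2 - 6*w + 9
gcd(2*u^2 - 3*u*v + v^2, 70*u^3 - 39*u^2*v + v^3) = 2*u - v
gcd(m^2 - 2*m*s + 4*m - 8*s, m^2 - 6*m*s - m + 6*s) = 1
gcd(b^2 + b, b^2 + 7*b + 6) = b + 1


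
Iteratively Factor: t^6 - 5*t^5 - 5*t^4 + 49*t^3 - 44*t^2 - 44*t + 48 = (t - 2)*(t^5 - 3*t^4 - 11*t^3 + 27*t^2 + 10*t - 24) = (t - 2)*(t - 1)*(t^4 - 2*t^3 - 13*t^2 + 14*t + 24) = (t - 2)^2*(t - 1)*(t^3 - 13*t - 12) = (t - 4)*(t - 2)^2*(t - 1)*(t^2 + 4*t + 3) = (t - 4)*(t - 2)^2*(t - 1)*(t + 3)*(t + 1)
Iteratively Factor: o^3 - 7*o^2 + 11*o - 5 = (o - 1)*(o^2 - 6*o + 5) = (o - 5)*(o - 1)*(o - 1)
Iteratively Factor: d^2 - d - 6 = (d + 2)*(d - 3)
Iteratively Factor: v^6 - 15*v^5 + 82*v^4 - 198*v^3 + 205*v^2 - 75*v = (v - 1)*(v^5 - 14*v^4 + 68*v^3 - 130*v^2 + 75*v) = (v - 5)*(v - 1)*(v^4 - 9*v^3 + 23*v^2 - 15*v) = (v - 5)*(v - 1)^2*(v^3 - 8*v^2 + 15*v) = (v - 5)^2*(v - 1)^2*(v^2 - 3*v) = (v - 5)^2*(v - 3)*(v - 1)^2*(v)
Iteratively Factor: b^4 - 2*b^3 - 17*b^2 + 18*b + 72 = (b - 3)*(b^3 + b^2 - 14*b - 24) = (b - 3)*(b + 2)*(b^2 - b - 12) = (b - 3)*(b + 2)*(b + 3)*(b - 4)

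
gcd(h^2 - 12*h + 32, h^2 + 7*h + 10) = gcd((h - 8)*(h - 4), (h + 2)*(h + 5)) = 1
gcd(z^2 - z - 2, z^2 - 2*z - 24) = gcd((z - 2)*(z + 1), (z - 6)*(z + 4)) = 1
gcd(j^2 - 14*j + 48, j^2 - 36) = j - 6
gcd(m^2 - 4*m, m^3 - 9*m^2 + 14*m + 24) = m - 4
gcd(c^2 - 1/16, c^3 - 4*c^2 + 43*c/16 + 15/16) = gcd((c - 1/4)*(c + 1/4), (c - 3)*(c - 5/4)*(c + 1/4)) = c + 1/4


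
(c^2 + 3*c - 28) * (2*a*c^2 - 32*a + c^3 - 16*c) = 2*a*c^4 + 6*a*c^3 - 88*a*c^2 - 96*a*c + 896*a + c^5 + 3*c^4 - 44*c^3 - 48*c^2 + 448*c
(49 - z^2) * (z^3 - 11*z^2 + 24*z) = -z^5 + 11*z^4 + 25*z^3 - 539*z^2 + 1176*z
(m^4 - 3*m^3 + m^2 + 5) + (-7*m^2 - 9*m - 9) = m^4 - 3*m^3 - 6*m^2 - 9*m - 4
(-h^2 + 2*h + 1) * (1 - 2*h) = 2*h^3 - 5*h^2 + 1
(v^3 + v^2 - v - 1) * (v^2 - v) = v^5 - 2*v^3 + v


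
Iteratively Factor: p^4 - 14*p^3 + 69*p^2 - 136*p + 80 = (p - 5)*(p^3 - 9*p^2 + 24*p - 16) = (p - 5)*(p - 1)*(p^2 - 8*p + 16) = (p - 5)*(p - 4)*(p - 1)*(p - 4)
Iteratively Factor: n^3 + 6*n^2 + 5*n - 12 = (n - 1)*(n^2 + 7*n + 12) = (n - 1)*(n + 3)*(n + 4)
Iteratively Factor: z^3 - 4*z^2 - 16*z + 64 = (z - 4)*(z^2 - 16) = (z - 4)*(z + 4)*(z - 4)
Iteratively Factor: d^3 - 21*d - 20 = (d - 5)*(d^2 + 5*d + 4) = (d - 5)*(d + 1)*(d + 4)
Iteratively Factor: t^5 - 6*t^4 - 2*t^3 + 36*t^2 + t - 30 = (t + 1)*(t^4 - 7*t^3 + 5*t^2 + 31*t - 30) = (t - 3)*(t + 1)*(t^3 - 4*t^2 - 7*t + 10) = (t - 3)*(t + 1)*(t + 2)*(t^2 - 6*t + 5) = (t - 5)*(t - 3)*(t + 1)*(t + 2)*(t - 1)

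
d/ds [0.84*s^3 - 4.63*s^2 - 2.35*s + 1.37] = 2.52*s^2 - 9.26*s - 2.35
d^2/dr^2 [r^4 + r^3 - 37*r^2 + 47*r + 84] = 12*r^2 + 6*r - 74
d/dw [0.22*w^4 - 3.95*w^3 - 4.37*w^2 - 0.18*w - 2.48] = 0.88*w^3 - 11.85*w^2 - 8.74*w - 0.18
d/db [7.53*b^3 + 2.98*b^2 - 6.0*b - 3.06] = 22.59*b^2 + 5.96*b - 6.0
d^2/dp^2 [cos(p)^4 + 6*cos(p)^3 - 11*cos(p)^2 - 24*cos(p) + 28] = -16*sin(p)^4 - 24*sin(p)^2 + 39*cos(p)/2 - 27*cos(3*p)/2 + 18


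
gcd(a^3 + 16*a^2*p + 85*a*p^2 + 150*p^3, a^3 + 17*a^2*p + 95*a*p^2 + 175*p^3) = a^2 + 10*a*p + 25*p^2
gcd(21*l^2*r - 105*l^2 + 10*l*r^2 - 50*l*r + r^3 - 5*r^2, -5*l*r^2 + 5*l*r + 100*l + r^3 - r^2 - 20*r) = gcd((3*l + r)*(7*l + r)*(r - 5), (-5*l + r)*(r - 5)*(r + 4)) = r - 5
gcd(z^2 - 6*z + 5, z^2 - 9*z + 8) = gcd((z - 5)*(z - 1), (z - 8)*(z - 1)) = z - 1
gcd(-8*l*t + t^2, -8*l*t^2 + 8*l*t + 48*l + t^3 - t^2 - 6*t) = -8*l + t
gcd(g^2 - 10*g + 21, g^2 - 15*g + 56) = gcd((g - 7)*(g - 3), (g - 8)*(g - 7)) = g - 7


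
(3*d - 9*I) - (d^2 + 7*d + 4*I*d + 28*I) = -d^2 - 4*d - 4*I*d - 37*I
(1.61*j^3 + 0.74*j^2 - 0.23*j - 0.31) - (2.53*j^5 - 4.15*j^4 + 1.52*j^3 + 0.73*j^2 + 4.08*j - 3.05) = -2.53*j^5 + 4.15*j^4 + 0.0900000000000001*j^3 + 0.01*j^2 - 4.31*j + 2.74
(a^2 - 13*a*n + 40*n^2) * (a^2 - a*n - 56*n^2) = a^4 - 14*a^3*n - 3*a^2*n^2 + 688*a*n^3 - 2240*n^4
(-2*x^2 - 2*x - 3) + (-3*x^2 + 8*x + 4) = -5*x^2 + 6*x + 1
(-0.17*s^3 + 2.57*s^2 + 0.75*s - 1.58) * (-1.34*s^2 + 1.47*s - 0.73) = 0.2278*s^5 - 3.6937*s^4 + 2.897*s^3 + 1.3436*s^2 - 2.8701*s + 1.1534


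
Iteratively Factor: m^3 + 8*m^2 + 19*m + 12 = (m + 4)*(m^2 + 4*m + 3) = (m + 1)*(m + 4)*(m + 3)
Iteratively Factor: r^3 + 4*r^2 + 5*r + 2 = (r + 1)*(r^2 + 3*r + 2) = (r + 1)^2*(r + 2)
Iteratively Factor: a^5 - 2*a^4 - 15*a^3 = (a)*(a^4 - 2*a^3 - 15*a^2) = a^2*(a^3 - 2*a^2 - 15*a) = a^2*(a + 3)*(a^2 - 5*a) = a^3*(a + 3)*(a - 5)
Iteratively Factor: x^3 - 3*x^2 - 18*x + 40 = (x - 5)*(x^2 + 2*x - 8) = (x - 5)*(x + 4)*(x - 2)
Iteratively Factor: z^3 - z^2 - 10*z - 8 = (z + 2)*(z^2 - 3*z - 4) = (z + 1)*(z + 2)*(z - 4)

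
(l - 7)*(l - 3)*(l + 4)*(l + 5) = l^4 - l^3 - 49*l^2 - 11*l + 420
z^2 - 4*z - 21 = (z - 7)*(z + 3)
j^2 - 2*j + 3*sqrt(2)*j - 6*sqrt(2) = (j - 2)*(j + 3*sqrt(2))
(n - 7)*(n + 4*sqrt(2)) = n^2 - 7*n + 4*sqrt(2)*n - 28*sqrt(2)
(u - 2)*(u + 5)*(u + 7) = u^3 + 10*u^2 + 11*u - 70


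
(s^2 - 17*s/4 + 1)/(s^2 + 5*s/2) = (4*s^2 - 17*s + 4)/(2*s*(2*s + 5))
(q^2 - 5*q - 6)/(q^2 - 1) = (q - 6)/(q - 1)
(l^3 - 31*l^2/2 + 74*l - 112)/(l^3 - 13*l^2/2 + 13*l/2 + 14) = (l - 8)/(l + 1)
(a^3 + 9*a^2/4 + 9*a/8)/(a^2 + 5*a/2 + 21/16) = 2*a*(2*a + 3)/(4*a + 7)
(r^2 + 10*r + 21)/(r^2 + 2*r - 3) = (r + 7)/(r - 1)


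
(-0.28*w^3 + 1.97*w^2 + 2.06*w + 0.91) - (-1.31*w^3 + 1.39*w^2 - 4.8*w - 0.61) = 1.03*w^3 + 0.58*w^2 + 6.86*w + 1.52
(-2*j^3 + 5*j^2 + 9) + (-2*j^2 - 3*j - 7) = -2*j^3 + 3*j^2 - 3*j + 2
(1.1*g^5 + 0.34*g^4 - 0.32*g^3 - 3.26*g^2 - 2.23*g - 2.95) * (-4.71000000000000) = -5.181*g^5 - 1.6014*g^4 + 1.5072*g^3 + 15.3546*g^2 + 10.5033*g + 13.8945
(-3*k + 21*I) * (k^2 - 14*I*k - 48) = -3*k^3 + 63*I*k^2 + 438*k - 1008*I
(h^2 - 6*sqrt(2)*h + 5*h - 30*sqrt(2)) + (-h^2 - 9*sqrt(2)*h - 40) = -15*sqrt(2)*h + 5*h - 30*sqrt(2) - 40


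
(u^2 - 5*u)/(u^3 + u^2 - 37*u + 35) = u/(u^2 + 6*u - 7)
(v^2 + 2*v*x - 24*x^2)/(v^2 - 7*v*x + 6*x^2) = (v^2 + 2*v*x - 24*x^2)/(v^2 - 7*v*x + 6*x^2)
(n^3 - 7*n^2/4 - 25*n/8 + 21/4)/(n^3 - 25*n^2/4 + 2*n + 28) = (n^2 - 7*n/2 + 3)/(n^2 - 8*n + 16)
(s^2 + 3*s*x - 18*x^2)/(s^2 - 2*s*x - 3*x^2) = (s + 6*x)/(s + x)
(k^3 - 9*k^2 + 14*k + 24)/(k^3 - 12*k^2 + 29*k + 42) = (k - 4)/(k - 7)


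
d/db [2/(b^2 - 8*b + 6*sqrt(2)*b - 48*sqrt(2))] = 4*(-b - 3*sqrt(2) + 4)/(b^2 - 8*b + 6*sqrt(2)*b - 48*sqrt(2))^2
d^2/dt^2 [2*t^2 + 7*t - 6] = 4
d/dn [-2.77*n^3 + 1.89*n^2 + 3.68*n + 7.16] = -8.31*n^2 + 3.78*n + 3.68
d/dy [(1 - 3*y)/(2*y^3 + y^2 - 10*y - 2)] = (-6*y^3 - 3*y^2 + 30*y + 2*(3*y - 1)*(3*y^2 + y - 5) + 6)/(2*y^3 + y^2 - 10*y - 2)^2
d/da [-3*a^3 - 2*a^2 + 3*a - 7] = -9*a^2 - 4*a + 3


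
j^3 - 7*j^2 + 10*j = j*(j - 5)*(j - 2)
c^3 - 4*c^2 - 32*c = c*(c - 8)*(c + 4)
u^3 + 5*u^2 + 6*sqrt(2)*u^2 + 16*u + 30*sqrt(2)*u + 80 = (u + 5)*(u + 2*sqrt(2))*(u + 4*sqrt(2))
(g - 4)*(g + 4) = g^2 - 16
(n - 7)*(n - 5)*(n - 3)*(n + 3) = n^4 - 12*n^3 + 26*n^2 + 108*n - 315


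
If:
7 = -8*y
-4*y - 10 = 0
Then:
No Solution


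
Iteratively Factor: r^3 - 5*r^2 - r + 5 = (r - 1)*(r^2 - 4*r - 5) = (r - 1)*(r + 1)*(r - 5)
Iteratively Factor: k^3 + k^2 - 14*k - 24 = (k + 2)*(k^2 - k - 12) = (k + 2)*(k + 3)*(k - 4)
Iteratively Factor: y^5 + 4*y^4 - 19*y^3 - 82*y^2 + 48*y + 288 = (y - 4)*(y^4 + 8*y^3 + 13*y^2 - 30*y - 72) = (y - 4)*(y + 3)*(y^3 + 5*y^2 - 2*y - 24) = (y - 4)*(y - 2)*(y + 3)*(y^2 + 7*y + 12) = (y - 4)*(y - 2)*(y + 3)*(y + 4)*(y + 3)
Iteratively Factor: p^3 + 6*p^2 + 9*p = (p)*(p^2 + 6*p + 9) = p*(p + 3)*(p + 3)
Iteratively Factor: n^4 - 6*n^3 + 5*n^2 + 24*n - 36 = (n - 3)*(n^3 - 3*n^2 - 4*n + 12) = (n - 3)*(n + 2)*(n^2 - 5*n + 6) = (n - 3)^2*(n + 2)*(n - 2)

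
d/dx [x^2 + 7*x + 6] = 2*x + 7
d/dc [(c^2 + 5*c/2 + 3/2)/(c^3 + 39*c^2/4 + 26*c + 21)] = 2*(-8*c^4 - 40*c^3 - 23*c^2 + 102*c + 108)/(16*c^6 + 312*c^5 + 2353*c^4 + 8784*c^3 + 17368*c^2 + 17472*c + 7056)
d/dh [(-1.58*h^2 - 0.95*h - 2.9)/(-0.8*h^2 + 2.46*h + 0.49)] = (-4.6468*h^2 - 6.1884*h + 6.6685)/(0.64*h^4 - 3.936*h^3 + 5.2676*h^2 + 2.4108*h + 0.2401)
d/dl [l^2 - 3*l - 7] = 2*l - 3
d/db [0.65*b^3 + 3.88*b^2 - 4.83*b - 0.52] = 1.95*b^2 + 7.76*b - 4.83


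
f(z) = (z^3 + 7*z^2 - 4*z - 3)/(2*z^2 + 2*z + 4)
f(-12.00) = -2.52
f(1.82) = 1.33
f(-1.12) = 2.07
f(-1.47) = 2.76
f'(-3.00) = 0.57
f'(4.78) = 0.73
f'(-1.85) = -0.42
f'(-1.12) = -2.52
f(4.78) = 4.17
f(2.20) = 1.81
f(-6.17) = 0.79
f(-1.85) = 3.08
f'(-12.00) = 0.54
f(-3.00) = 2.81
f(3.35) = 3.01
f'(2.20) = 1.20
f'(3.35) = 0.91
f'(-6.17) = 0.61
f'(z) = (-4*z - 2)*(z^3 + 7*z^2 - 4*z - 3)/(2*z^2 + 2*z + 4)^2 + (3*z^2 + 14*z - 4)/(2*z^2 + 2*z + 4) = (z^4 + 2*z^3 + 17*z^2 + 34*z - 5)/(2*(z^4 + 2*z^3 + 5*z^2 + 4*z + 4))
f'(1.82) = 1.34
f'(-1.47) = -1.38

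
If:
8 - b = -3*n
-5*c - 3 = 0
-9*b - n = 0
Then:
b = 2/7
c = -3/5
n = -18/7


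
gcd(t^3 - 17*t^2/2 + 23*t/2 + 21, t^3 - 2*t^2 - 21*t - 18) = t^2 - 5*t - 6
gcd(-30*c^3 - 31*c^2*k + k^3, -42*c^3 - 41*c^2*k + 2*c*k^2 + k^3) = 6*c^2 + 5*c*k - k^2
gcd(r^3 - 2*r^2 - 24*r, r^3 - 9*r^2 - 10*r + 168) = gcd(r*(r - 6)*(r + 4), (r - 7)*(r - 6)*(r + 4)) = r^2 - 2*r - 24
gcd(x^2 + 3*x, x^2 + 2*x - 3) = x + 3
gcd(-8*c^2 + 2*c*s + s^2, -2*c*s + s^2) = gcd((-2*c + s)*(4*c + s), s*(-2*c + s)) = -2*c + s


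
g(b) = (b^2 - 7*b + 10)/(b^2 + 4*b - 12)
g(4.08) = -0.09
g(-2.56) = -2.20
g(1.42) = -0.48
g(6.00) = 0.08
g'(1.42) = 0.20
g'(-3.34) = 1.55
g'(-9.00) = 1.22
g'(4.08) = 0.11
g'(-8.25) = 2.17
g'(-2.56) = 0.93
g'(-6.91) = 13.28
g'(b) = (-2*b - 4)*(b^2 - 7*b + 10)/(b^2 + 4*b - 12)^2 + (2*b - 7)/(b^2 + 4*b - 12) = 11/(b^2 + 12*b + 36)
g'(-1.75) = 0.61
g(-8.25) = 5.89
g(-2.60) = -2.24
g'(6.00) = 0.08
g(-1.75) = -1.59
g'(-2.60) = 0.95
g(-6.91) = 13.09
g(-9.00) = 4.67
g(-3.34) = -3.14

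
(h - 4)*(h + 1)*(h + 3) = h^3 - 13*h - 12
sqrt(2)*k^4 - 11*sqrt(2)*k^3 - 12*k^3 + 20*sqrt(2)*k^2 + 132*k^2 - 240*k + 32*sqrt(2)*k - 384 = (k - 8)*(k - 4)*(k - 6*sqrt(2))*(sqrt(2)*k + sqrt(2))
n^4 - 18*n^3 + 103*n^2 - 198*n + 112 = (n - 8)*(n - 7)*(n - 2)*(n - 1)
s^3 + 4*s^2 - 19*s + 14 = (s - 2)*(s - 1)*(s + 7)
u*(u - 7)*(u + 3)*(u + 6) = u^4 + 2*u^3 - 45*u^2 - 126*u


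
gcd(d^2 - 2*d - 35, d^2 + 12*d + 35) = d + 5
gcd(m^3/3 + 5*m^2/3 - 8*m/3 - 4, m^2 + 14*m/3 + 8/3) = 1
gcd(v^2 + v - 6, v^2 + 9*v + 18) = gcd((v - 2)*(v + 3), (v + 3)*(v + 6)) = v + 3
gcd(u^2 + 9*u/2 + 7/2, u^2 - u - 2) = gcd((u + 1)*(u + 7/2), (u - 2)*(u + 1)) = u + 1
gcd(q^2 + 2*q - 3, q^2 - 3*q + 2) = q - 1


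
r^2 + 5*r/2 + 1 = (r + 1/2)*(r + 2)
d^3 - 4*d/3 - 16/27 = (d - 4/3)*(d + 2/3)^2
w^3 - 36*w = w*(w - 6)*(w + 6)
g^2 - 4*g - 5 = (g - 5)*(g + 1)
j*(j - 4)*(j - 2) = j^3 - 6*j^2 + 8*j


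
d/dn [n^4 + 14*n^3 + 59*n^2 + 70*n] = 4*n^3 + 42*n^2 + 118*n + 70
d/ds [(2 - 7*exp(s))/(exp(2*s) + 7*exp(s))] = (7*exp(2*s) - 4*exp(s) - 14)*exp(-s)/(exp(2*s) + 14*exp(s) + 49)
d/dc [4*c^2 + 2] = 8*c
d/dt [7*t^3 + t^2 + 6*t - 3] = 21*t^2 + 2*t + 6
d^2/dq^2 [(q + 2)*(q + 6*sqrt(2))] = 2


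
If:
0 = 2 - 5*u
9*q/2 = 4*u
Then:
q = 16/45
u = 2/5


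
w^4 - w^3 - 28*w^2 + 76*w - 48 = (w - 4)*(w - 2)*(w - 1)*(w + 6)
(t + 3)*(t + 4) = t^2 + 7*t + 12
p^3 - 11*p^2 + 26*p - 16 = (p - 8)*(p - 2)*(p - 1)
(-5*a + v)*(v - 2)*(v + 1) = -5*a*v^2 + 5*a*v + 10*a + v^3 - v^2 - 2*v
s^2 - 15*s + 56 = (s - 8)*(s - 7)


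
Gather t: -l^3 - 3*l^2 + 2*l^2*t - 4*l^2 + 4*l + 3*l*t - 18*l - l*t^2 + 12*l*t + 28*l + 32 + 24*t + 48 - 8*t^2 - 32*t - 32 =-l^3 - 7*l^2 + 14*l + t^2*(-l - 8) + t*(2*l^2 + 15*l - 8) + 48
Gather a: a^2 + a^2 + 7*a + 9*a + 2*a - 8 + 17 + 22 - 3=2*a^2 + 18*a + 28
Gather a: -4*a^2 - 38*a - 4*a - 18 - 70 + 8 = -4*a^2 - 42*a - 80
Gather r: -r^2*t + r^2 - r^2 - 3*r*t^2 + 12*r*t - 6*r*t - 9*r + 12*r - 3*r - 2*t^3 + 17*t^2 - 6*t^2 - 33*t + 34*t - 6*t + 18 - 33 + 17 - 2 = -r^2*t + r*(-3*t^2 + 6*t) - 2*t^3 + 11*t^2 - 5*t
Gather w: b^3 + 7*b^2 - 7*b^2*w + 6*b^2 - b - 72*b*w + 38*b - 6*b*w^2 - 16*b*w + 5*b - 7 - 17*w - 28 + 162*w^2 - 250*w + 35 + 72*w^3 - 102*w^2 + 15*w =b^3 + 13*b^2 + 42*b + 72*w^3 + w^2*(60 - 6*b) + w*(-7*b^2 - 88*b - 252)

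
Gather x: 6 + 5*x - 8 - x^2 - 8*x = -x^2 - 3*x - 2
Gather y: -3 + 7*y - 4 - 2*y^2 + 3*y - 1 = -2*y^2 + 10*y - 8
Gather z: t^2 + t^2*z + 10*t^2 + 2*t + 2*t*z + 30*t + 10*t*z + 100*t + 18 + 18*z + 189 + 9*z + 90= 11*t^2 + 132*t + z*(t^2 + 12*t + 27) + 297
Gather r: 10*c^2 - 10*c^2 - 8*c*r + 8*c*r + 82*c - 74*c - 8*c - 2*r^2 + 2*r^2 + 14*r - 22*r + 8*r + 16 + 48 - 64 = 0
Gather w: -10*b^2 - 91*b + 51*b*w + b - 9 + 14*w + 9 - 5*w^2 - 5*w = -10*b^2 - 90*b - 5*w^2 + w*(51*b + 9)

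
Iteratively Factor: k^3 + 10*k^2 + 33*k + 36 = (k + 4)*(k^2 + 6*k + 9) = (k + 3)*(k + 4)*(k + 3)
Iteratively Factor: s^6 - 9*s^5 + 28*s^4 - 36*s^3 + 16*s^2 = (s)*(s^5 - 9*s^4 + 28*s^3 - 36*s^2 + 16*s) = s*(s - 2)*(s^4 - 7*s^3 + 14*s^2 - 8*s) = s*(s - 4)*(s - 2)*(s^3 - 3*s^2 + 2*s) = s^2*(s - 4)*(s - 2)*(s^2 - 3*s + 2) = s^2*(s - 4)*(s - 2)^2*(s - 1)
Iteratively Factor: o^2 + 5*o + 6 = (o + 3)*(o + 2)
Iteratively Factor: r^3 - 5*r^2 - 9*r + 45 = (r - 3)*(r^2 - 2*r - 15) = (r - 3)*(r + 3)*(r - 5)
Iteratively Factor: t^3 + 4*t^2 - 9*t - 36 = (t - 3)*(t^2 + 7*t + 12) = (t - 3)*(t + 4)*(t + 3)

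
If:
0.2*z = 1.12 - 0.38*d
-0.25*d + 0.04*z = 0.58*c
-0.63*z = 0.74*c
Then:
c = -0.94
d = 2.36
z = 1.11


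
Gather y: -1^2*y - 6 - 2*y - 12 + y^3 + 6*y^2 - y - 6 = y^3 + 6*y^2 - 4*y - 24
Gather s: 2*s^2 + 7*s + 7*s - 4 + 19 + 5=2*s^2 + 14*s + 20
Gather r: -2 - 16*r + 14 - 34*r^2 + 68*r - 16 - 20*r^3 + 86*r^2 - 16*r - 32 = -20*r^3 + 52*r^2 + 36*r - 36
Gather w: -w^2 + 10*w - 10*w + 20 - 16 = 4 - w^2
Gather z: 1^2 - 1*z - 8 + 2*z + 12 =z + 5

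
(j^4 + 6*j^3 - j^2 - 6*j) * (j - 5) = j^5 + j^4 - 31*j^3 - j^2 + 30*j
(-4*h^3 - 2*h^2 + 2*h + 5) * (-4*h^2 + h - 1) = 16*h^5 + 4*h^4 - 6*h^3 - 16*h^2 + 3*h - 5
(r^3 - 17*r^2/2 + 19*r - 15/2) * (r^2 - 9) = r^5 - 17*r^4/2 + 10*r^3 + 69*r^2 - 171*r + 135/2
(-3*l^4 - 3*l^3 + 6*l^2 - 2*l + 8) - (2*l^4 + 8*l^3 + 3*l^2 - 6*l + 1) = -5*l^4 - 11*l^3 + 3*l^2 + 4*l + 7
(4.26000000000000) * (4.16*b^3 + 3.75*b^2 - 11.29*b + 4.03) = 17.7216*b^3 + 15.975*b^2 - 48.0954*b + 17.1678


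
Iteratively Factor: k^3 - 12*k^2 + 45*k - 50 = (k - 2)*(k^2 - 10*k + 25) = (k - 5)*(k - 2)*(k - 5)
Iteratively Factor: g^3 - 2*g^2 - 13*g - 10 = (g + 2)*(g^2 - 4*g - 5) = (g - 5)*(g + 2)*(g + 1)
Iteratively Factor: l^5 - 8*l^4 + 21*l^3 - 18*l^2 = (l - 2)*(l^4 - 6*l^3 + 9*l^2) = l*(l - 2)*(l^3 - 6*l^2 + 9*l) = l*(l - 3)*(l - 2)*(l^2 - 3*l) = l^2*(l - 3)*(l - 2)*(l - 3)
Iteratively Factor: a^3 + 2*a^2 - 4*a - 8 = (a - 2)*(a^2 + 4*a + 4) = (a - 2)*(a + 2)*(a + 2)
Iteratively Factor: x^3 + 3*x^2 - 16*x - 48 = (x + 4)*(x^2 - x - 12) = (x + 3)*(x + 4)*(x - 4)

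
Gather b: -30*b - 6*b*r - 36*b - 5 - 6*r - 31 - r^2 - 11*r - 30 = b*(-6*r - 66) - r^2 - 17*r - 66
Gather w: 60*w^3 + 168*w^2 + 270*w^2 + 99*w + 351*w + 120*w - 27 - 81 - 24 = 60*w^3 + 438*w^2 + 570*w - 132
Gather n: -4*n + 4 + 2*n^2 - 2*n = 2*n^2 - 6*n + 4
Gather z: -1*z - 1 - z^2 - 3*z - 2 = -z^2 - 4*z - 3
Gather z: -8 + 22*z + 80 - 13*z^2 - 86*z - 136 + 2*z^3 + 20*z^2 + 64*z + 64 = 2*z^3 + 7*z^2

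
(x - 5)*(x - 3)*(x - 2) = x^3 - 10*x^2 + 31*x - 30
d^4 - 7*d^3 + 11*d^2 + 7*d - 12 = (d - 4)*(d - 3)*(d - 1)*(d + 1)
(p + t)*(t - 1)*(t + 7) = p*t^2 + 6*p*t - 7*p + t^3 + 6*t^2 - 7*t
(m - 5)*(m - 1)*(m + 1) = m^3 - 5*m^2 - m + 5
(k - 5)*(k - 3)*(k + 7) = k^3 - k^2 - 41*k + 105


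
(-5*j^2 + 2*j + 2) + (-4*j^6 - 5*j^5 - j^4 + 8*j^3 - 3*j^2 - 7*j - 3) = -4*j^6 - 5*j^5 - j^4 + 8*j^3 - 8*j^2 - 5*j - 1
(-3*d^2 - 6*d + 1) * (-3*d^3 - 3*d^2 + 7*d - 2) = 9*d^5 + 27*d^4 - 6*d^3 - 39*d^2 + 19*d - 2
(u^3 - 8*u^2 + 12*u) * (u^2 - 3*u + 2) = u^5 - 11*u^4 + 38*u^3 - 52*u^2 + 24*u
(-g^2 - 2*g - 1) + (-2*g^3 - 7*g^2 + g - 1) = -2*g^3 - 8*g^2 - g - 2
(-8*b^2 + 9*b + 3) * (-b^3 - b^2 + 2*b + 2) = 8*b^5 - b^4 - 28*b^3 - b^2 + 24*b + 6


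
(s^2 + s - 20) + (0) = s^2 + s - 20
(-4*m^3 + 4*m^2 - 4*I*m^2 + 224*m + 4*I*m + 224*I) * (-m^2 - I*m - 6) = 4*m^5 - 4*m^4 + 8*I*m^4 - 204*m^3 - 8*I*m^3 - 20*m^2 - 424*I*m^2 - 1120*m - 24*I*m - 1344*I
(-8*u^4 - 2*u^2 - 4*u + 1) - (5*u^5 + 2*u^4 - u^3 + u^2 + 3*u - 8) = -5*u^5 - 10*u^4 + u^3 - 3*u^2 - 7*u + 9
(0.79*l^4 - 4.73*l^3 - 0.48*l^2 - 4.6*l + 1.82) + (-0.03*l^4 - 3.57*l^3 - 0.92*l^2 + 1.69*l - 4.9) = 0.76*l^4 - 8.3*l^3 - 1.4*l^2 - 2.91*l - 3.08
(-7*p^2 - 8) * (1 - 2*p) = 14*p^3 - 7*p^2 + 16*p - 8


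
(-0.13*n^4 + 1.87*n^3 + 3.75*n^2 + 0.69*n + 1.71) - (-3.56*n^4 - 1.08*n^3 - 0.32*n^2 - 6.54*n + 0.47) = 3.43*n^4 + 2.95*n^3 + 4.07*n^2 + 7.23*n + 1.24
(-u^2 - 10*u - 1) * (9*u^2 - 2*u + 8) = -9*u^4 - 88*u^3 + 3*u^2 - 78*u - 8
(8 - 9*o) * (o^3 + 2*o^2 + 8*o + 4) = -9*o^4 - 10*o^3 - 56*o^2 + 28*o + 32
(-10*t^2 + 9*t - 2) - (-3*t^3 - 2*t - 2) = 3*t^3 - 10*t^2 + 11*t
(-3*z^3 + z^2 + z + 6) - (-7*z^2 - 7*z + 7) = -3*z^3 + 8*z^2 + 8*z - 1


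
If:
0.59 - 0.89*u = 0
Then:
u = 0.66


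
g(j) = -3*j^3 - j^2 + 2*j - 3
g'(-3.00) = -73.00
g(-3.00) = 63.00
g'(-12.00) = -1270.00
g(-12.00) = 5013.00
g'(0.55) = -1.82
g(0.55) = -2.70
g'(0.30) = 0.59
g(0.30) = -2.57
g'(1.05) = -10.02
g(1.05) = -5.48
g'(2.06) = -40.31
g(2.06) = -29.35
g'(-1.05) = -5.82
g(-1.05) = -2.73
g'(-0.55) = 0.38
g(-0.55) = -3.90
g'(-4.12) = -142.53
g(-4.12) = 181.59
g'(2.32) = -51.08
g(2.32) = -41.20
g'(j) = -9*j^2 - 2*j + 2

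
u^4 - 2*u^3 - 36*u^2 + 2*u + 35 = (u - 7)*(u - 1)*(u + 1)*(u + 5)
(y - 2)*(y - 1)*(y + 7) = y^3 + 4*y^2 - 19*y + 14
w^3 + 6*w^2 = w^2*(w + 6)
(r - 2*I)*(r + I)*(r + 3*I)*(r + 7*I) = r^4 + 9*I*r^3 - 9*r^2 + 41*I*r - 42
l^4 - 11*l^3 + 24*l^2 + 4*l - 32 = (l - 8)*(l - 2)^2*(l + 1)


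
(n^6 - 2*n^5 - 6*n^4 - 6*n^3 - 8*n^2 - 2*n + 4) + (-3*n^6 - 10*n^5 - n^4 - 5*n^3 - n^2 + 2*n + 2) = -2*n^6 - 12*n^5 - 7*n^4 - 11*n^3 - 9*n^2 + 6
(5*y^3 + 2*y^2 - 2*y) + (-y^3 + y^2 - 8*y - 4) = 4*y^3 + 3*y^2 - 10*y - 4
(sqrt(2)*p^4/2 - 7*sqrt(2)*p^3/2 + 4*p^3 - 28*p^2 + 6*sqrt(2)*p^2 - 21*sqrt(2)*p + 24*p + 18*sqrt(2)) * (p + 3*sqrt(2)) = sqrt(2)*p^5/2 - 7*sqrt(2)*p^4/2 + 7*p^4 - 49*p^3 + 18*sqrt(2)*p^3 - 105*sqrt(2)*p^2 + 60*p^2 - 126*p + 90*sqrt(2)*p + 108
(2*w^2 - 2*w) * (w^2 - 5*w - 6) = 2*w^4 - 12*w^3 - 2*w^2 + 12*w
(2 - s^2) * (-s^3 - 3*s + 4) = s^5 + s^3 - 4*s^2 - 6*s + 8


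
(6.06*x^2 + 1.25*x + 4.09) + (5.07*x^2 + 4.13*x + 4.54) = 11.13*x^2 + 5.38*x + 8.63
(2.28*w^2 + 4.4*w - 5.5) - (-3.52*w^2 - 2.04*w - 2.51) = 5.8*w^2 + 6.44*w - 2.99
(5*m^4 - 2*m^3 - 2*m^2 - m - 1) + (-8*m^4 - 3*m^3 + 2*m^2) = -3*m^4 - 5*m^3 - m - 1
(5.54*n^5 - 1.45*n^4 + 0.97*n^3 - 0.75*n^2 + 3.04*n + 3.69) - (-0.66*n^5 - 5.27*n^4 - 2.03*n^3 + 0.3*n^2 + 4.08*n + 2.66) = 6.2*n^5 + 3.82*n^4 + 3.0*n^3 - 1.05*n^2 - 1.04*n + 1.03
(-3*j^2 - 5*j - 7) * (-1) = 3*j^2 + 5*j + 7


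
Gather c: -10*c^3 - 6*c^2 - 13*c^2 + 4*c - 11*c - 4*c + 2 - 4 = -10*c^3 - 19*c^2 - 11*c - 2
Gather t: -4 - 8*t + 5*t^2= 5*t^2 - 8*t - 4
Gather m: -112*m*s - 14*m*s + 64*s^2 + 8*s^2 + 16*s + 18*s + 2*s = -126*m*s + 72*s^2 + 36*s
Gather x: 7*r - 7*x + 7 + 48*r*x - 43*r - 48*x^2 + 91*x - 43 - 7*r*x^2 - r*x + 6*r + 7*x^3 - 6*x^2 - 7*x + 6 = -30*r + 7*x^3 + x^2*(-7*r - 54) + x*(47*r + 77) - 30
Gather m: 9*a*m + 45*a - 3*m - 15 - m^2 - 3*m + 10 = 45*a - m^2 + m*(9*a - 6) - 5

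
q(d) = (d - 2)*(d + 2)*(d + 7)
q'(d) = (d - 2)*(d + 2) + (d - 2)*(d + 7) + (d + 2)*(d + 7)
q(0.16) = -28.46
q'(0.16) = -1.68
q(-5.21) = 41.43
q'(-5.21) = 4.49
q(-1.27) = -13.68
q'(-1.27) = -16.94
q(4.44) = 179.76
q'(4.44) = 117.30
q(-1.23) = -14.35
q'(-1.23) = -16.68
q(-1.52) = -9.26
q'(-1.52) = -18.35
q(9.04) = 1246.65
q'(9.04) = 367.72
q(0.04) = -28.15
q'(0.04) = -3.44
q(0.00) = -28.00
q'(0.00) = -4.00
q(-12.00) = -700.00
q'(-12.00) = 260.00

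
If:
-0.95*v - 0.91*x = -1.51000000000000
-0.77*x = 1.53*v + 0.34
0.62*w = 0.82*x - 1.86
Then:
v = -2.23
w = 2.27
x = 3.99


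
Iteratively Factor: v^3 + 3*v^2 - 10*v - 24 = (v + 2)*(v^2 + v - 12) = (v - 3)*(v + 2)*(v + 4)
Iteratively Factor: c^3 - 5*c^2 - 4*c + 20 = (c - 2)*(c^2 - 3*c - 10) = (c - 5)*(c - 2)*(c + 2)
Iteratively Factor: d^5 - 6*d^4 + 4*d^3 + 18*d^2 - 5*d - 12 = (d - 4)*(d^4 - 2*d^3 - 4*d^2 + 2*d + 3) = (d - 4)*(d + 1)*(d^3 - 3*d^2 - d + 3) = (d - 4)*(d - 3)*(d + 1)*(d^2 - 1) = (d - 4)*(d - 3)*(d + 1)^2*(d - 1)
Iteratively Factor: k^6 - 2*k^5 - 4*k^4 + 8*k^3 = (k)*(k^5 - 2*k^4 - 4*k^3 + 8*k^2) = k^2*(k^4 - 2*k^3 - 4*k^2 + 8*k) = k^2*(k + 2)*(k^3 - 4*k^2 + 4*k) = k^3*(k + 2)*(k^2 - 4*k + 4) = k^3*(k - 2)*(k + 2)*(k - 2)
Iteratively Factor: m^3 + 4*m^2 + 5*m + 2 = (m + 1)*(m^2 + 3*m + 2) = (m + 1)*(m + 2)*(m + 1)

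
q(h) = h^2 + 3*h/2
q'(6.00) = 13.50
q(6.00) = 45.00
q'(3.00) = 7.50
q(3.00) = 13.50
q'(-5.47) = -9.44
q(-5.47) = 21.72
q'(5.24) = 11.98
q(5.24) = 35.32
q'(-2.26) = -3.02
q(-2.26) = 1.72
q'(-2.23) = -2.96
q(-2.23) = 1.63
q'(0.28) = 2.06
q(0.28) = 0.50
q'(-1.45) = -1.40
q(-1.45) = -0.07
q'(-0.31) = 0.88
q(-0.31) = -0.37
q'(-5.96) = -10.42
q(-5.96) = 26.58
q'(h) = 2*h + 3/2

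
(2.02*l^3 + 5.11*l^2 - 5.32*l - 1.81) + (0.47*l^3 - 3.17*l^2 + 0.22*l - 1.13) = 2.49*l^3 + 1.94*l^2 - 5.1*l - 2.94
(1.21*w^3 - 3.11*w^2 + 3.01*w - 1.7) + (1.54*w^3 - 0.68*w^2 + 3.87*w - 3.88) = 2.75*w^3 - 3.79*w^2 + 6.88*w - 5.58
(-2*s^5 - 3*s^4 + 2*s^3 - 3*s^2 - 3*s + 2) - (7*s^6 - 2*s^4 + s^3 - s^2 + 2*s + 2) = -7*s^6 - 2*s^5 - s^4 + s^3 - 2*s^2 - 5*s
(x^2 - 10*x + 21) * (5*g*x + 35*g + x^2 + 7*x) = 5*g*x^3 - 15*g*x^2 - 245*g*x + 735*g + x^4 - 3*x^3 - 49*x^2 + 147*x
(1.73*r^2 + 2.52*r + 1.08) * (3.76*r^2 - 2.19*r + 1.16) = 6.5048*r^4 + 5.6865*r^3 + 0.548800000000001*r^2 + 0.558*r + 1.2528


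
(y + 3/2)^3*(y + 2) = y^4 + 13*y^3/2 + 63*y^2/4 + 135*y/8 + 27/4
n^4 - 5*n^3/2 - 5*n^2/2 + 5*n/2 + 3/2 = (n - 3)*(n - 1)*(n + 1/2)*(n + 1)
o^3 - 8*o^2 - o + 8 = (o - 8)*(o - 1)*(o + 1)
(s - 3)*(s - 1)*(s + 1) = s^3 - 3*s^2 - s + 3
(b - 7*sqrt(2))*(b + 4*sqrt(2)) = b^2 - 3*sqrt(2)*b - 56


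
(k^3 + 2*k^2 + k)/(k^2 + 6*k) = (k^2 + 2*k + 1)/(k + 6)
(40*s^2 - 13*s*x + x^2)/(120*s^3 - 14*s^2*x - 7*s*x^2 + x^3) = (-8*s + x)/(-24*s^2 - 2*s*x + x^2)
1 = 1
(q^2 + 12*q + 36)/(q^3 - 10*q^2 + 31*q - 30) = (q^2 + 12*q + 36)/(q^3 - 10*q^2 + 31*q - 30)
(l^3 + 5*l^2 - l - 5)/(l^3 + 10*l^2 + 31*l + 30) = (l^2 - 1)/(l^2 + 5*l + 6)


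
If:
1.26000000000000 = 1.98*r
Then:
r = 0.64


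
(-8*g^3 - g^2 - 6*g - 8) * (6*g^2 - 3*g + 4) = -48*g^5 + 18*g^4 - 65*g^3 - 34*g^2 - 32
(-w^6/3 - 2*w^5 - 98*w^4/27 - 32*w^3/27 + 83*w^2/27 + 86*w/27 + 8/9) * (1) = -w^6/3 - 2*w^5 - 98*w^4/27 - 32*w^3/27 + 83*w^2/27 + 86*w/27 + 8/9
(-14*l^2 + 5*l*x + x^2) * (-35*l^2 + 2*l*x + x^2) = 490*l^4 - 203*l^3*x - 39*l^2*x^2 + 7*l*x^3 + x^4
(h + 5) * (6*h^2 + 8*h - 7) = 6*h^3 + 38*h^2 + 33*h - 35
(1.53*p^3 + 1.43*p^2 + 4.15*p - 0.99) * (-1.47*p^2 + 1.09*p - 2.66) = -2.2491*p^5 - 0.4344*p^4 - 8.6116*p^3 + 2.175*p^2 - 12.1181*p + 2.6334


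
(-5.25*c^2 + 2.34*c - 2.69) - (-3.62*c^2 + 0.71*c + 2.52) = -1.63*c^2 + 1.63*c - 5.21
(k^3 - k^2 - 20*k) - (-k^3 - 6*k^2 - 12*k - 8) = 2*k^3 + 5*k^2 - 8*k + 8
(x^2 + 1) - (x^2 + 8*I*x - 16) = -8*I*x + 17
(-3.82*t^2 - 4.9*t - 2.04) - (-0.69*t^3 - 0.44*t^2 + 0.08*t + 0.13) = 0.69*t^3 - 3.38*t^2 - 4.98*t - 2.17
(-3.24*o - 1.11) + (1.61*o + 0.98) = -1.63*o - 0.13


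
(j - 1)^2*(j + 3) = j^3 + j^2 - 5*j + 3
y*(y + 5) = y^2 + 5*y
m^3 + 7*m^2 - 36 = (m - 2)*(m + 3)*(m + 6)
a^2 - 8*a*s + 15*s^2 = (a - 5*s)*(a - 3*s)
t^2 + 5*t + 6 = (t + 2)*(t + 3)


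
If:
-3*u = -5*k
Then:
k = 3*u/5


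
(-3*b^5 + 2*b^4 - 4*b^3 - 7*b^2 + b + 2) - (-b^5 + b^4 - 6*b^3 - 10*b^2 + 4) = -2*b^5 + b^4 + 2*b^3 + 3*b^2 + b - 2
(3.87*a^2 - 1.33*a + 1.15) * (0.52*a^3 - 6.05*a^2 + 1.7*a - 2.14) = 2.0124*a^5 - 24.1051*a^4 + 15.2235*a^3 - 17.5003*a^2 + 4.8012*a - 2.461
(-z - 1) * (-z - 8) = z^2 + 9*z + 8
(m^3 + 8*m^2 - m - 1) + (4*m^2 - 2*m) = m^3 + 12*m^2 - 3*m - 1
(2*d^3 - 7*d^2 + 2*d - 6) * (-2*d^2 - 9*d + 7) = -4*d^5 - 4*d^4 + 73*d^3 - 55*d^2 + 68*d - 42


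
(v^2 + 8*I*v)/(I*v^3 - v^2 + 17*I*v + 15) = v*(v + 8*I)/(I*v^3 - v^2 + 17*I*v + 15)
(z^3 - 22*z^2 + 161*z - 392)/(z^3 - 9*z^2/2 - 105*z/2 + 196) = 2*(z^2 - 14*z + 49)/(2*z^2 + 7*z - 49)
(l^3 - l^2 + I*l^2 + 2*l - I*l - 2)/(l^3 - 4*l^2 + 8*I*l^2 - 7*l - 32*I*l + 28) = (l^3 + l^2*(-1 + I) + l*(2 - I) - 2)/(l^3 + l^2*(-4 + 8*I) + l*(-7 - 32*I) + 28)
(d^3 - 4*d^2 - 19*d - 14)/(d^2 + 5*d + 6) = (d^2 - 6*d - 7)/(d + 3)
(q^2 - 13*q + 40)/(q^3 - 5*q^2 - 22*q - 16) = (q - 5)/(q^2 + 3*q + 2)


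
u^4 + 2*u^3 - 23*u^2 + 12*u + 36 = (u - 3)*(u - 2)*(u + 1)*(u + 6)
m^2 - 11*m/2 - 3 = (m - 6)*(m + 1/2)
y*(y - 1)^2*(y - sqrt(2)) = y^4 - 2*y^3 - sqrt(2)*y^3 + y^2 + 2*sqrt(2)*y^2 - sqrt(2)*y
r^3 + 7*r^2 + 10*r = r*(r + 2)*(r + 5)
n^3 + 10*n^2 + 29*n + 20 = (n + 1)*(n + 4)*(n + 5)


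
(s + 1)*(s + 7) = s^2 + 8*s + 7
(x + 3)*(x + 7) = x^2 + 10*x + 21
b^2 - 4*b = b*(b - 4)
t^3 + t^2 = t^2*(t + 1)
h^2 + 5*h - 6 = (h - 1)*(h + 6)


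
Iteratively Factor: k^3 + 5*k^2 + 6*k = (k + 3)*(k^2 + 2*k) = k*(k + 3)*(k + 2)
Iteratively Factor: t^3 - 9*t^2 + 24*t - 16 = (t - 4)*(t^2 - 5*t + 4) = (t - 4)*(t - 1)*(t - 4)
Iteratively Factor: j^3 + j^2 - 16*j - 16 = (j + 1)*(j^2 - 16) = (j - 4)*(j + 1)*(j + 4)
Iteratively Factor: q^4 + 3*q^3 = (q)*(q^3 + 3*q^2) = q^2*(q^2 + 3*q) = q^3*(q + 3)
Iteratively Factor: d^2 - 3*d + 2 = (d - 2)*(d - 1)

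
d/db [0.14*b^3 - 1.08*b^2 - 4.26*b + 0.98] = 0.42*b^2 - 2.16*b - 4.26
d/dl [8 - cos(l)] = sin(l)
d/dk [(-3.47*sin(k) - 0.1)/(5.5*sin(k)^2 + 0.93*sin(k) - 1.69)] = (19.085*sin(k)^2 + 1.1*sin(k) + 5.9573)*cos(k)/(30.25*sin(k)^4 + 10.23*sin(k)^3 - 17.7251*sin(k)^2 - 3.1434*sin(k) + 2.8561)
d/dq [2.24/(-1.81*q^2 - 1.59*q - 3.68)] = (8.1088*q + 3.5616)/(1.81*q^2 + 1.59*q + 3.68)^2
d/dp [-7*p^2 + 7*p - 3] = 7 - 14*p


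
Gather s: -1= -1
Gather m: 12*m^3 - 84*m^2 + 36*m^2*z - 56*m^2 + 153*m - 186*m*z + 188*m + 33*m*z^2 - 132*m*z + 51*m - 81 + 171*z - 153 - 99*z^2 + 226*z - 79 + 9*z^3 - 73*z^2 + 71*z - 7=12*m^3 + m^2*(36*z - 140) + m*(33*z^2 - 318*z + 392) + 9*z^3 - 172*z^2 + 468*z - 320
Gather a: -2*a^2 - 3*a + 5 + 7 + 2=-2*a^2 - 3*a + 14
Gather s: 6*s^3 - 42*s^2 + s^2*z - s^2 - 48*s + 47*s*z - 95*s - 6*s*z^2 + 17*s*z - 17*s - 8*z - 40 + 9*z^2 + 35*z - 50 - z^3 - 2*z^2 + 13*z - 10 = 6*s^3 + s^2*(z - 43) + s*(-6*z^2 + 64*z - 160) - z^3 + 7*z^2 + 40*z - 100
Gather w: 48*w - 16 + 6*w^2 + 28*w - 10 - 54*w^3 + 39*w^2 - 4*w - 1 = -54*w^3 + 45*w^2 + 72*w - 27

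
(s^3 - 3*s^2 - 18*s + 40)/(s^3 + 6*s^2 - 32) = (s - 5)/(s + 4)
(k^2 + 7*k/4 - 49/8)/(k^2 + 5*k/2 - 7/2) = (k - 7/4)/(k - 1)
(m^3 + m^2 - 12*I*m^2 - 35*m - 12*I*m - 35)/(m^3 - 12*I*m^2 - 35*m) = (m + 1)/m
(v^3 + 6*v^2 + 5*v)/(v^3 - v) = (v + 5)/(v - 1)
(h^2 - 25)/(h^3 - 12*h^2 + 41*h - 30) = (h + 5)/(h^2 - 7*h + 6)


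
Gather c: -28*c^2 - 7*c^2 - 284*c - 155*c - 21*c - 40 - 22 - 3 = -35*c^2 - 460*c - 65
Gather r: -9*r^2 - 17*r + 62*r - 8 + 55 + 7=-9*r^2 + 45*r + 54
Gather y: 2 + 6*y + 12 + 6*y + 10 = 12*y + 24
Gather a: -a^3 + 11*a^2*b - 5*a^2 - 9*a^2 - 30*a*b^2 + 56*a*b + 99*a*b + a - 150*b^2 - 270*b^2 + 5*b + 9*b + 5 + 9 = -a^3 + a^2*(11*b - 14) + a*(-30*b^2 + 155*b + 1) - 420*b^2 + 14*b + 14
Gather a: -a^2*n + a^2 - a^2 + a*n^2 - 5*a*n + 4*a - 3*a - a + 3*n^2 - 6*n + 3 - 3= -a^2*n + a*(n^2 - 5*n) + 3*n^2 - 6*n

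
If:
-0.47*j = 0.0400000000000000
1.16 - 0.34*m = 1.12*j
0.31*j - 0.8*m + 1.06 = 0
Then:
No Solution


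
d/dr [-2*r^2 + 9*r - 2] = 9 - 4*r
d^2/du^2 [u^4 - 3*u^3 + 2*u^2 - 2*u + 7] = 12*u^2 - 18*u + 4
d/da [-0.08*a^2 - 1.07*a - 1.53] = -0.16*a - 1.07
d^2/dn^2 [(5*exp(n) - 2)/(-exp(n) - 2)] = 12*(exp(n) - 2)*exp(n)/(exp(3*n) + 6*exp(2*n) + 12*exp(n) + 8)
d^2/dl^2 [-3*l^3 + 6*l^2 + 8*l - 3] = 12 - 18*l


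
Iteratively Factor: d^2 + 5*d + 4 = (d + 4)*(d + 1)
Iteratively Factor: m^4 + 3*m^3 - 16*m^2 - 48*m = (m + 3)*(m^3 - 16*m) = (m - 4)*(m + 3)*(m^2 + 4*m) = (m - 4)*(m + 3)*(m + 4)*(m)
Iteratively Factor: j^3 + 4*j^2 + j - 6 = (j + 2)*(j^2 + 2*j - 3) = (j + 2)*(j + 3)*(j - 1)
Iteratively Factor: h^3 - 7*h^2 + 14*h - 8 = (h - 4)*(h^2 - 3*h + 2) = (h - 4)*(h - 1)*(h - 2)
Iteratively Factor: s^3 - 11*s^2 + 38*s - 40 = (s - 2)*(s^2 - 9*s + 20) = (s - 5)*(s - 2)*(s - 4)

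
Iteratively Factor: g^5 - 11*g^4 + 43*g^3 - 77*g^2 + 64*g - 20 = (g - 5)*(g^4 - 6*g^3 + 13*g^2 - 12*g + 4) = (g - 5)*(g - 1)*(g^3 - 5*g^2 + 8*g - 4) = (g - 5)*(g - 2)*(g - 1)*(g^2 - 3*g + 2) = (g - 5)*(g - 2)^2*(g - 1)*(g - 1)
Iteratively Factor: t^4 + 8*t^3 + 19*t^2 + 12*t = (t + 4)*(t^3 + 4*t^2 + 3*t) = t*(t + 4)*(t^2 + 4*t + 3) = t*(t + 1)*(t + 4)*(t + 3)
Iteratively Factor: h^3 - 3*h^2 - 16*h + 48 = (h + 4)*(h^2 - 7*h + 12) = (h - 4)*(h + 4)*(h - 3)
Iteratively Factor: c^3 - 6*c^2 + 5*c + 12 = (c - 4)*(c^2 - 2*c - 3) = (c - 4)*(c - 3)*(c + 1)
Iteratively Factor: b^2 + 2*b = (b + 2)*(b)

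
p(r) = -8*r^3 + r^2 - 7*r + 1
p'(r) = -24*r^2 + 2*r - 7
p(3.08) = -244.82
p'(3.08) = -228.51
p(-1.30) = 29.37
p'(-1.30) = -50.16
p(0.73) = -6.69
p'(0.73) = -18.33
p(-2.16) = 101.41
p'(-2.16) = -123.29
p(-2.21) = 107.70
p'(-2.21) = -128.64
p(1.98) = -71.04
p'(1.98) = -97.13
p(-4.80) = 942.38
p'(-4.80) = -569.56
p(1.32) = -24.90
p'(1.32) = -46.18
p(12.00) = -13763.00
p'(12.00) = -3439.00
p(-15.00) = 27331.00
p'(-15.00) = -5437.00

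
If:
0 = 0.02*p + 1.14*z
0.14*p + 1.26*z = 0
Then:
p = 0.00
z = 0.00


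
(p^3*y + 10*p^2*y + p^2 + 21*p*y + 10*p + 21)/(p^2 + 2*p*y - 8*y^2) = (p^3*y + 10*p^2*y + p^2 + 21*p*y + 10*p + 21)/(p^2 + 2*p*y - 8*y^2)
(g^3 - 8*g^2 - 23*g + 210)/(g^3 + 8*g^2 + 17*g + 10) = (g^2 - 13*g + 42)/(g^2 + 3*g + 2)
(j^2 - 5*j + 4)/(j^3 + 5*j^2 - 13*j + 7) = (j - 4)/(j^2 + 6*j - 7)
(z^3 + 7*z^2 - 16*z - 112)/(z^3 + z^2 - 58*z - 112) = (z^2 - 16)/(z^2 - 6*z - 16)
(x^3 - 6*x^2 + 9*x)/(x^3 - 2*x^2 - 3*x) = (x - 3)/(x + 1)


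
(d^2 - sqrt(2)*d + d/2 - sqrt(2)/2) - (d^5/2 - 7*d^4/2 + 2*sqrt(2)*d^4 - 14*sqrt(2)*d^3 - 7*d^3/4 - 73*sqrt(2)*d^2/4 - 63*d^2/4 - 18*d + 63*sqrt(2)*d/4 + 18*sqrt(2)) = -d^5/2 - 2*sqrt(2)*d^4 + 7*d^4/2 + 7*d^3/4 + 14*sqrt(2)*d^3 + 67*d^2/4 + 73*sqrt(2)*d^2/4 - 67*sqrt(2)*d/4 + 37*d/2 - 37*sqrt(2)/2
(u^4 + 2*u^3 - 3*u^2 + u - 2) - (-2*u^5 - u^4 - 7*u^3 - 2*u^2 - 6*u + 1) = 2*u^5 + 2*u^4 + 9*u^3 - u^2 + 7*u - 3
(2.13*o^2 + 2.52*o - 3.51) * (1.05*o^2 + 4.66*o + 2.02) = 2.2365*o^4 + 12.5718*o^3 + 12.3603*o^2 - 11.2662*o - 7.0902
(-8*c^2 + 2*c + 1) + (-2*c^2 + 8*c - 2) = -10*c^2 + 10*c - 1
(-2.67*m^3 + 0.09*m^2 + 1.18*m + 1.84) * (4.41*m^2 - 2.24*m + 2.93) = -11.7747*m^5 + 6.3777*m^4 - 2.8209*m^3 + 5.7349*m^2 - 0.664200000000001*m + 5.3912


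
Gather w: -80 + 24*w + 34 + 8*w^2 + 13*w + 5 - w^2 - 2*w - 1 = 7*w^2 + 35*w - 42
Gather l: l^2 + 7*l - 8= l^2 + 7*l - 8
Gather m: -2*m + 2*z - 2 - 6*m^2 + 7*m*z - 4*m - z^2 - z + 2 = -6*m^2 + m*(7*z - 6) - z^2 + z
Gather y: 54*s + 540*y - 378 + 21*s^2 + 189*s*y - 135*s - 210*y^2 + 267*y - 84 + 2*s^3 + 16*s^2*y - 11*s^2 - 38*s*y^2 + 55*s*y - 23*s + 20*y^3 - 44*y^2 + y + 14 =2*s^3 + 10*s^2 - 104*s + 20*y^3 + y^2*(-38*s - 254) + y*(16*s^2 + 244*s + 808) - 448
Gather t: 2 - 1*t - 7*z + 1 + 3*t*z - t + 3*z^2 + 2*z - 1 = t*(3*z - 2) + 3*z^2 - 5*z + 2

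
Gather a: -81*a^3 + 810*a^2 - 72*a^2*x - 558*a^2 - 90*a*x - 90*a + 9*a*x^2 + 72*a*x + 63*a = -81*a^3 + a^2*(252 - 72*x) + a*(9*x^2 - 18*x - 27)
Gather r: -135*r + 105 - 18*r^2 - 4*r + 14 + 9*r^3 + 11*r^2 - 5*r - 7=9*r^3 - 7*r^2 - 144*r + 112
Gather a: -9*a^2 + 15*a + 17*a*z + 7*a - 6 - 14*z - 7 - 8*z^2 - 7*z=-9*a^2 + a*(17*z + 22) - 8*z^2 - 21*z - 13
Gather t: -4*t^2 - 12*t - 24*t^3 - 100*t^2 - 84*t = -24*t^3 - 104*t^2 - 96*t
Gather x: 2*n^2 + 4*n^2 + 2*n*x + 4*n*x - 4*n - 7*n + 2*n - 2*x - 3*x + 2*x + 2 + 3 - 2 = 6*n^2 - 9*n + x*(6*n - 3) + 3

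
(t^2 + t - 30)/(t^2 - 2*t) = (t^2 + t - 30)/(t*(t - 2))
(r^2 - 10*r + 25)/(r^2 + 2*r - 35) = (r - 5)/(r + 7)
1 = 1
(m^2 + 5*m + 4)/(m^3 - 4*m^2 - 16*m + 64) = (m + 1)/(m^2 - 8*m + 16)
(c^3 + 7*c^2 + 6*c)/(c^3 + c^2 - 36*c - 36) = c/(c - 6)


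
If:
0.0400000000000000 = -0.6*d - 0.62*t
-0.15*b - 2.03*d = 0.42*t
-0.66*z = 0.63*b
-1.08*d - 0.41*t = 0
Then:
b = -0.24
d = 0.04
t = -0.10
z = 0.23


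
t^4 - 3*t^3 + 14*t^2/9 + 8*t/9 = t*(t - 2)*(t - 4/3)*(t + 1/3)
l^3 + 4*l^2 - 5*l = l*(l - 1)*(l + 5)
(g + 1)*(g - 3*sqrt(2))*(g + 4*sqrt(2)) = g^3 + g^2 + sqrt(2)*g^2 - 24*g + sqrt(2)*g - 24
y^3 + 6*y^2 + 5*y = y*(y + 1)*(y + 5)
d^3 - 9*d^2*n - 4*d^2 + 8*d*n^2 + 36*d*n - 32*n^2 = (d - 4)*(d - 8*n)*(d - n)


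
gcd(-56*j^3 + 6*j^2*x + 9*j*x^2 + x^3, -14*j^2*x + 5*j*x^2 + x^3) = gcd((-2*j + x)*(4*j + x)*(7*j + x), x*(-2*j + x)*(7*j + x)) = -14*j^2 + 5*j*x + x^2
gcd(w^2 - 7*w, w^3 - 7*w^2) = w^2 - 7*w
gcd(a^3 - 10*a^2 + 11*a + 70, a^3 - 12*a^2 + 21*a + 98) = a^2 - 5*a - 14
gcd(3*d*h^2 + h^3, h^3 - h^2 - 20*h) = h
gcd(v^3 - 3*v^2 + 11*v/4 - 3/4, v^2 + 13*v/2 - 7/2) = v - 1/2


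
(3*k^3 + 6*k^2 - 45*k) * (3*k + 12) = 9*k^4 + 54*k^3 - 63*k^2 - 540*k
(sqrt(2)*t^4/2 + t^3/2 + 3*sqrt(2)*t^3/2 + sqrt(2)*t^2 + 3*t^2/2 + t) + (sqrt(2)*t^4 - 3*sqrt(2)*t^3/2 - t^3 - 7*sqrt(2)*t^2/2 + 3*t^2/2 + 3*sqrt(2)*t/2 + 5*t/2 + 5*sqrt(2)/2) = 3*sqrt(2)*t^4/2 - t^3/2 - 5*sqrt(2)*t^2/2 + 3*t^2 + 3*sqrt(2)*t/2 + 7*t/2 + 5*sqrt(2)/2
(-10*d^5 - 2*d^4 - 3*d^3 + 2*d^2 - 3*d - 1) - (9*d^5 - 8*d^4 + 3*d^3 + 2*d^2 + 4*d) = -19*d^5 + 6*d^4 - 6*d^3 - 7*d - 1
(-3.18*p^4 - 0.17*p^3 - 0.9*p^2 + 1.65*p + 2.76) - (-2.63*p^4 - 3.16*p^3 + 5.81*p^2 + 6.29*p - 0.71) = -0.55*p^4 + 2.99*p^3 - 6.71*p^2 - 4.64*p + 3.47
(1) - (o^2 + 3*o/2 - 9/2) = -o^2 - 3*o/2 + 11/2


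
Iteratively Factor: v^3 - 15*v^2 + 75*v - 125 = (v - 5)*(v^2 - 10*v + 25) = (v - 5)^2*(v - 5)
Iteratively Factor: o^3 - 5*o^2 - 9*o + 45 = (o - 3)*(o^2 - 2*o - 15) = (o - 3)*(o + 3)*(o - 5)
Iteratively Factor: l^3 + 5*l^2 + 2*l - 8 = (l + 2)*(l^2 + 3*l - 4) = (l + 2)*(l + 4)*(l - 1)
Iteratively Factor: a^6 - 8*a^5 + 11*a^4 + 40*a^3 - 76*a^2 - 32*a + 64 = (a - 2)*(a^5 - 6*a^4 - a^3 + 38*a^2 - 32) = (a - 4)*(a - 2)*(a^4 - 2*a^3 - 9*a^2 + 2*a + 8) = (a - 4)*(a - 2)*(a + 2)*(a^3 - 4*a^2 - a + 4) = (a - 4)^2*(a - 2)*(a + 2)*(a^2 - 1) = (a - 4)^2*(a - 2)*(a - 1)*(a + 2)*(a + 1)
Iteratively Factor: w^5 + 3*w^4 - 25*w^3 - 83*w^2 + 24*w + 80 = (w + 4)*(w^4 - w^3 - 21*w^2 + w + 20) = (w - 5)*(w + 4)*(w^3 + 4*w^2 - w - 4) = (w - 5)*(w - 1)*(w + 4)*(w^2 + 5*w + 4) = (w - 5)*(w - 1)*(w + 4)^2*(w + 1)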